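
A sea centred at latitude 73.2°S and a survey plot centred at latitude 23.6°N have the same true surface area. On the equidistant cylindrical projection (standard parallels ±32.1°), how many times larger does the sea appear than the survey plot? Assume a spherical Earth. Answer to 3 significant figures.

3.17

The equidistant cylindrical projection with φ₀ = 32.1° has h = 1 (meridians true) and k = cos φ₀ / cos φ along parallels.
Areal scale at 73.2°: h·k = 1.000 × 2.931 = 2.931.
Areal scale at 23.6°: h·k = 1.000 × 0.9244 = 0.9244.
Ratio = 2.931/0.9244 ≈ 3.17.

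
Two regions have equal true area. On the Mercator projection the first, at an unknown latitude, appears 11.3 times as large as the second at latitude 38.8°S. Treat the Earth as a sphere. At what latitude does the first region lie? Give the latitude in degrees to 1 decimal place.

On Mercator, (apparent₁)/(apparent₂) = sec²φ₁ / sec²φ₂ when true areas are equal.
cos²φ₂ / cos²φ₁ = 11.3  ⇒  cos φ₁ = cos 38.8° / √11.3 = 0.7793/3.362 = 0.2318.
φ₁ = arccos(0.2318) ≈ 76.6°.

76.6°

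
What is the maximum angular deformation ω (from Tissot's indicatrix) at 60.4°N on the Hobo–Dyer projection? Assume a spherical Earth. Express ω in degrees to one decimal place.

The Hobo–Dyer projection is cylindrical equal-area with φ₀ = 37.5°. For cylindrical equal-area with standard parallel φ₀, h = cos φ / cos φ₀ and k = cos φ₀ / cos φ, so h·k = 1.
At 60.4°: h = 0.6226, k = 1.606; principal scales a = 1.606, b = 0.6226.
sin(ω/2) = (a − b)/(a + b) = 0.9836/2.229 = 0.4413, so ω = 2 arcsin(0.4413) ≈ 52.4°.

52.4°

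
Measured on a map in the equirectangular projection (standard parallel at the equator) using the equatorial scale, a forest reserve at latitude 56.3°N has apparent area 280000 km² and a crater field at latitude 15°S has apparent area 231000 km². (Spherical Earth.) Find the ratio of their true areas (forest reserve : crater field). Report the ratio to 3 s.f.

0.696

On the plate carrée, areal scale = h·k = 1 × sec φ, so true area = apparent × cos φ.
True area of forest reserve: 280000 × cos(56.3°) = 280000 × 0.5548 = 155400 km².
True area of crater field: 231000 × cos(15°) = 231000 × 0.9659 = 223100 km².
Ratio = 155400 / 223100 ≈ 0.696.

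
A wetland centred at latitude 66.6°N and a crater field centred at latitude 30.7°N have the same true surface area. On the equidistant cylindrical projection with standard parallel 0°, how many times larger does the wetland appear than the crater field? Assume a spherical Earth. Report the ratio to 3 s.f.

2.17

For the equirectangular projection with φ₀ = 0 (plate carrée), h = 1 along meridians and k = sec φ along parallels.
Areal scale at 66.6°: h·k = 1.000 × 2.518 = 2.518.
Areal scale at 30.7°: h·k = 1.000 × 1.163 = 1.163.
Ratio = 2.518/1.163 ≈ 2.17.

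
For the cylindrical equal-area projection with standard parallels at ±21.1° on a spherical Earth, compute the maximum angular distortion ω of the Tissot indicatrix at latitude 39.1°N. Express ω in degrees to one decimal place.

A cylindrical equal-area projection with standard parallel φ₀ has meridian scale h = cos φ / cos φ₀ and parallel scale k = cos φ₀ / cos φ (so areas are preserved, h·k = 1).
At 39.1°: h = 0.8318, k = 1.202; principal scales a = 1.202, b = 0.8318.
sin(ω/2) = (a − b)/(a + b) = 0.3704/2.034 = 0.1821, so ω = 2 arcsin(0.1821) ≈ 21.0°.

21.0°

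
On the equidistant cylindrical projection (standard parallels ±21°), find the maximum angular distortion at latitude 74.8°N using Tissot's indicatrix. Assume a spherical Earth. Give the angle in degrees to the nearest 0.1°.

With standard parallel φ₀ = 21°, the equirectangular projection gives x = Rλ cos φ₀, y = Rφ, so h = 1 and k = cos 21° / cos φ.
At 74.8°: h = 1.000, k = 3.561; principal scales a = 3.561, b = 1.000.
sin(ω/2) = (a − b)/(a + b) = 2.561/4.561 = 0.5615, so ω = 2 arcsin(0.5615) ≈ 68.3°.

68.3°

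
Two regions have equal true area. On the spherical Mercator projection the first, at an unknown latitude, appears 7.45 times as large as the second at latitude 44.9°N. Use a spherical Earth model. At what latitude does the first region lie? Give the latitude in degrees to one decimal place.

Mercator areal scale is sec²φ, so apparent-area ratio = sec²φ₁ / sec²φ₂ = cos²φ₂ / cos²φ₁.
cos²φ₂ / cos²φ₁ = 7.45  ⇒  cos φ₁ = cos 44.9° / √7.45 = 0.7083/2.729 = 0.2595.
φ₁ = arccos(0.2595) ≈ 75.0°.

75.0°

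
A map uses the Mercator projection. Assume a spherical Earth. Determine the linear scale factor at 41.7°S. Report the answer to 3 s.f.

Mercator is conformal, so the point scale is isotropic: h = k = sec φ = 1/cos φ.
k = 1/cos 41.7° = 1/0.7466 = 1.339.

1.34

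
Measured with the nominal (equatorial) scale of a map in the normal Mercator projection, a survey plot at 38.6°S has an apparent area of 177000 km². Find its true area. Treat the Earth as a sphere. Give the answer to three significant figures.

For Mercator, h = k = sec φ (a conformal cylindrical projection has a single point scale, 1/cos φ).
Areal scale = k² = sec²φ = 1/cos²(38.6°) = 1/0.7815² = 1.637.
True area = apparent / (areal scale) = 177000 / 1.637 ≈ 108000 km².

108000 km²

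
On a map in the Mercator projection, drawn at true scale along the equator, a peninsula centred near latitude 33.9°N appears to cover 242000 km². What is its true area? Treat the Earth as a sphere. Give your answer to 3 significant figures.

167000 km²

For Mercator, h = k = sec φ (a conformal cylindrical projection has a single point scale, 1/cos φ).
Areal scale = k² = sec²φ = 1/cos²(33.9°) = 1/0.8300² = 1.452.
True area = apparent / (areal scale) = 242000 / 1.452 ≈ 167000 km².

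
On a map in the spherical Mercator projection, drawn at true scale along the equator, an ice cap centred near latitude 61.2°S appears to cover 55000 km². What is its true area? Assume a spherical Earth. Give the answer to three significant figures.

The Mercator projection is conformal; its linear scale factor is the same in every direction and equals sec φ = 1/cos φ.
Areal scale = k² = sec²φ = 1/cos²(61.2°) = 1/0.4818² = 4.309.
True area = apparent / (areal scale) = 55000 / 4.309 ≈ 12800 km².

12800 km²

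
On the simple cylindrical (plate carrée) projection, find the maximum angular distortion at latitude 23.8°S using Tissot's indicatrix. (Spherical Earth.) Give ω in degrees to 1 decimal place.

5.1°

Plate carrée maps x = Rλ, y = Rφ. The meridian scale is h = 1 and the parallel scale is k = 1/cos φ = sec φ.
At 23.8°: h = 1.000, k = 1.093; principal scales a = 1.093, b = 1.000.
sin(ω/2) = (a − b)/(a + b) = 0.09294/2.093 = 0.04441, so ω = 2 arcsin(0.04441) ≈ 5.1°.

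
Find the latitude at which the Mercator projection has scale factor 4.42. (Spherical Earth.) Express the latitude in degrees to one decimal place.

Mercator scale is k = sec φ = 1/cos φ.
1/cos φ = 4.42  ⇒  cos φ = 0.2262  ⇒  φ = arccos(0.2262) ≈ 76.9°.

76.9°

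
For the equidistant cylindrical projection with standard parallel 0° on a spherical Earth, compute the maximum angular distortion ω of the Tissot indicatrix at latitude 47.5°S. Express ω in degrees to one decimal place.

22.3°

In the plate carrée (x = Rλ, y = Rφ), meridians are true-scale (h = 1) and parallels are stretched by k = sec φ.
At 47.5°: h = 1.000, k = 1.480; principal scales a = 1.480, b = 1.000.
sin(ω/2) = (a − b)/(a + b) = 0.4802/2.480 = 0.1936, so ω = 2 arcsin(0.1936) ≈ 22.3°.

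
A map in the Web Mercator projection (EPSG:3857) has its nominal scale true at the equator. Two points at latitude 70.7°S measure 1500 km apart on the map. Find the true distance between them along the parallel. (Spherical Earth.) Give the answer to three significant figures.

496 km

Mercator is conformal, so the point scale is isotropic: h = k = sec φ = 1/cos φ.
Along the parallel at 70.7°, map distances are exaggerated by k = sec 70.7° = 3.026.
True distance = 1500 / 3.026 = 1500 × cos 70.7° ≈ 496 km.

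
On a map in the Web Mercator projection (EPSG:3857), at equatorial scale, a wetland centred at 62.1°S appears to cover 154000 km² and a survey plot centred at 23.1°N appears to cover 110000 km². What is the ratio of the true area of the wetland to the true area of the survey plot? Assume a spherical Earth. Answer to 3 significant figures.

0.362

Since Mercator area scale is 1/cos²φ, the true area equals the apparent area multiplied by cos²φ.
True area of wetland: 154000 × cos²(62.1°) = 154000 × 0.2190 = 33720 km².
True area of survey plot: 110000 × cos²(23.1°) = 110000 × 0.8461 = 93070 km².
Ratio = 33720 / 93070 ≈ 0.362.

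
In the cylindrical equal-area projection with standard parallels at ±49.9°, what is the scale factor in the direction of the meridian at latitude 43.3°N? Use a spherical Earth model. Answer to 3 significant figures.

For cylindrical equal-area with standard parallel φ₀, h = cos φ / cos φ₀ and k = cos φ₀ / cos φ, so h·k = 1.
h = cos 43.3° / cos 49.9° = 0.7278/0.6441 = 1.130.

1.13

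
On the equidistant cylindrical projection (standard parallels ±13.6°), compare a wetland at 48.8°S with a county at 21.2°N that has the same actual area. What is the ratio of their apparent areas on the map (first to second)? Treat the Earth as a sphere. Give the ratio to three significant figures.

1.42

In the equirectangular projection with standard parallel φ₀ = 13.6° (x = Rλ cos φ₀, y = Rφ), meridians are true-scale (h = 1) and the parallel scale is k = cos φ₀ / cos φ.
Areal scale at 48.8°: h·k = 1.000 × 1.476 = 1.476.
Areal scale at 21.2°: h·k = 1.000 × 1.043 = 1.043.
Ratio = 1.476/1.043 ≈ 1.42.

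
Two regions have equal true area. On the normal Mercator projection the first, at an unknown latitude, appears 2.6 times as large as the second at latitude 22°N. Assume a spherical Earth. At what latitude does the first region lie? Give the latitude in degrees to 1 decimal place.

54.9°

On Mercator, (apparent₁)/(apparent₂) = sec²φ₁ / sec²φ₂ when true areas are equal.
cos²φ₂ / cos²φ₁ = 2.6  ⇒  cos φ₁ = cos 22° / √2.6 = 0.9272/1.612 = 0.5750.
φ₁ = arccos(0.5750) ≈ 54.9°.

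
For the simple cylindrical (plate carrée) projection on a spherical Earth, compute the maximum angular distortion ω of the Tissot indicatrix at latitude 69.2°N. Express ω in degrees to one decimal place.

For the equirectangular projection with φ₀ = 0 (plate carrée), h = 1 along meridians and k = sec φ along parallels.
At 69.2°: h = 1.000, k = 2.816; principal scales a = 2.816, b = 1.000.
sin(ω/2) = (a − b)/(a + b) = 1.816/3.816 = 0.4759, so ω = 2 arcsin(0.4759) ≈ 56.8°.

56.8°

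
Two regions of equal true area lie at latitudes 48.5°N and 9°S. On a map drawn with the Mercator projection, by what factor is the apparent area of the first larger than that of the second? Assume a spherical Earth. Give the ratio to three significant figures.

Mercator is conformal with k = sec φ, so areal scale = k² = sec²φ.
At 48.5°: sec²(48.5°) = 1/0.6626² = 2.278.
At 9°: sec²(9°) = 1/0.9877² = 1.025.
Ratio = 2.278/1.025 = cos²(9°)/cos²(48.5°) ≈ 2.22.

2.22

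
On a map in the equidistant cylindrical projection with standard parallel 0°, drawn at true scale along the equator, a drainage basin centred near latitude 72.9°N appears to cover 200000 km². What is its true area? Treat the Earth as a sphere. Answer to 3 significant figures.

In the plate carrée (x = Rλ, y = Rφ), meridians are true-scale (h = 1) and parallels are stretched by k = sec φ.
Areal scale = h·k = 1 × sec φ; at 72.9°, h = 1.000, k = 3.401, so h·k = 3.401.
True area = apparent / (areal scale) = 200000 / 3.401 ≈ 58800 km².

58800 km²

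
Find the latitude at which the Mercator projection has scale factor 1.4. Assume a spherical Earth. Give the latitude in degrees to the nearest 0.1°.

44.4°

Mercator scale is k = sec φ = 1/cos φ.
1/cos φ = 1.4  ⇒  cos φ = 0.7143  ⇒  φ = arccos(0.7143) ≈ 44.4°.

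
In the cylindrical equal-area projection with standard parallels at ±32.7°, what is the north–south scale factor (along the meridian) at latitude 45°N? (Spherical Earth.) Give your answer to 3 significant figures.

0.840

Cylindrical equal-area (φ₀ = 32.7°): h = cos φ / cos 32.7° along meridians, k = cos 32.7° / cos φ along parallels; h·k = 1.
h = cos 45° / cos 32.7° = 0.7071/0.8415 = 0.8403.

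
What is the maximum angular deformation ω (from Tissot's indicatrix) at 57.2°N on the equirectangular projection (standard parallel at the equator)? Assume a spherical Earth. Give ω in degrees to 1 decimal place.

In the plate carrée (x = Rλ, y = Rφ), meridians are true-scale (h = 1) and parallels are stretched by k = sec φ.
At 57.2°: h = 1.000, k = 1.846; principal scales a = 1.846, b = 1.000.
sin(ω/2) = (a − b)/(a + b) = 0.8460/2.846 = 0.2973, so ω = 2 arcsin(0.2973) ≈ 34.6°.

34.6°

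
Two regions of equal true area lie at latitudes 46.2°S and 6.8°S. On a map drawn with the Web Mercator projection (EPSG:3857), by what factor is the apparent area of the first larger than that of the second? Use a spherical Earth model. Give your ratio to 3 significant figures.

2.06

Mercator areal scale is sec²φ.
At 46.2°: sec²(46.2°) = 1/0.6921² = 2.087.
At 6.8°: sec²(6.8°) = 1/0.9930² = 1.014.
Ratio = 2.087/1.014 = cos²(6.8°)/cos²(46.2°) ≈ 2.06.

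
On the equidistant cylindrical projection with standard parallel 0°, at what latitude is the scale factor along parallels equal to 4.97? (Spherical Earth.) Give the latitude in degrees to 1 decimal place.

78.4°

Plate carrée: h = 1, k = sec φ along parallels.
sec φ = 4.97  ⇒  cos φ = 0.2012  ⇒  φ ≈ 78.4°.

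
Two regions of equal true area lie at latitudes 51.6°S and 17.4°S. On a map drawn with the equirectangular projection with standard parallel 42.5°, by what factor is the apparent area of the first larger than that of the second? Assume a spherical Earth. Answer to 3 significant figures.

1.54

The equidistant cylindrical projection with φ₀ = 42.5° has h = 1 (meridians true) and k = cos φ₀ / cos φ along parallels.
Areal scale at 51.6°: h·k = 1.000 × 1.187 = 1.187.
Areal scale at 17.4°: h·k = 1.000 × 0.7726 = 0.7726.
Ratio = 1.187/0.7726 ≈ 1.54.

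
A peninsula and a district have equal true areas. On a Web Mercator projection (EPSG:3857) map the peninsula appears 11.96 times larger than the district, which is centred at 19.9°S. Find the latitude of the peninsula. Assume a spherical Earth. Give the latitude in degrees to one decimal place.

On Mercator, (apparent₁)/(apparent₂) = sec²φ₁ / sec²φ₂ when true areas are equal.
cos²φ₂ / cos²φ₁ = 11.96  ⇒  cos φ₁ = cos 19.9° / √11.96 = 0.9403/3.458 = 0.2719.
φ₁ = arccos(0.2719) ≈ 74.2°.

74.2°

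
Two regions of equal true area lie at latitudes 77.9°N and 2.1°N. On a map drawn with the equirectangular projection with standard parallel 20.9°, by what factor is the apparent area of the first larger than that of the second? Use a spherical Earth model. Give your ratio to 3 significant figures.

With standard parallel φ₀ = 20.9°, the equirectangular projection gives x = Rλ cos φ₀, y = Rφ, so h = 1 and k = cos 20.9° / cos φ.
Areal scale at 77.9°: h·k = 1.000 × 4.457 = 4.457.
Areal scale at 2.1°: h·k = 1.000 × 0.9348 = 0.9348.
Ratio = 4.457/0.9348 ≈ 4.77.

4.77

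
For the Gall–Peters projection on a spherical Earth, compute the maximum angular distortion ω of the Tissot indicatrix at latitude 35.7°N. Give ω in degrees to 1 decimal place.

The Gall–Peters projection is cylindrical equal-area with φ₀ = 45°. Cylindrical equal-area (φ₀ = 45°): h = cos φ / cos 45° along meridians, k = cos 45° / cos φ along parallels; h·k = 1.
At 35.7°: h = 1.148, k = 0.8707; principal scales a = 1.148, b = 0.8707.
sin(ω/2) = (a − b)/(a + b) = 0.2777/2.019 = 0.1375, so ω = 2 arcsin(0.1375) ≈ 15.8°.

15.8°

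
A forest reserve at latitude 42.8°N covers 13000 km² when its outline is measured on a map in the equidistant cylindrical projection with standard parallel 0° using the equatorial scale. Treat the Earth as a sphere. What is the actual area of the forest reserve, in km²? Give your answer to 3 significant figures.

9540 km²

Plate carrée maps x = Rλ, y = Rφ. The meridian scale is h = 1 and the parallel scale is k = 1/cos φ = sec φ.
Areal scale = h·k = 1 × sec φ; at 42.8°, h = 1.000, k = 1.363, so h·k = 1.363.
True area = apparent / (areal scale) = 13000 / 1.363 ≈ 9540 km².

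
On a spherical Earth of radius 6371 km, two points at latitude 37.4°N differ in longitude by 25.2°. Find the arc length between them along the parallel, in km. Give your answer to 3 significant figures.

Arc length along a parallel = R cos φ · Δλ (with Δλ in radians).
= 6371 × cos 37.4° × (25.2° × π/180) = 6371 × 0.7944 × 0.4398 ≈ 2230 km.

2230 km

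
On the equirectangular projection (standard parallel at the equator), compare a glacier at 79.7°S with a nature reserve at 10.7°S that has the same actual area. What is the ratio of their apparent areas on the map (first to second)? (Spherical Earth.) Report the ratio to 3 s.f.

In the plate carrée (x = Rλ, y = Rφ), meridians are true-scale (h = 1) and parallels are stretched by k = sec φ.
Areal scale at 79.7°: h·k = 1.000 × 5.593 = 5.593.
Areal scale at 10.7°: h·k = 1.000 × 1.018 = 1.018.
Ratio = 5.593/1.018 ≈ 5.50.

5.50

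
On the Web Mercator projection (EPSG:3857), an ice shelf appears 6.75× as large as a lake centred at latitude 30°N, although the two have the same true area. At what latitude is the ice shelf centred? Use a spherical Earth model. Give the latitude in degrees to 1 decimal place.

For equal true areas on Mercator, apparent areas scale as sec²φ, so the ratio is cos²φ₂ / cos²φ₁.
cos²φ₂ / cos²φ₁ = 6.75  ⇒  cos φ₁ = cos 30° / √6.75 = 0.8660/2.598 = 0.3333.
φ₁ = arccos(0.3333) ≈ 70.5°.

70.5°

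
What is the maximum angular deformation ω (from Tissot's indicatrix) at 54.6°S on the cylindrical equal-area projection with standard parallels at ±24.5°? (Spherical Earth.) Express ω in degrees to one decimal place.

For cylindrical equal-area with standard parallel φ₀, h = cos φ / cos φ₀ and k = cos φ₀ / cos φ, so h·k = 1.
At 54.6°: h = 0.6366, k = 1.571; principal scales a = 1.571, b = 0.6366.
sin(ω/2) = (a − b)/(a + b) = 0.9342/2.207 = 0.4232, so ω = 2 arcsin(0.4232) ≈ 50.1°.

50.1°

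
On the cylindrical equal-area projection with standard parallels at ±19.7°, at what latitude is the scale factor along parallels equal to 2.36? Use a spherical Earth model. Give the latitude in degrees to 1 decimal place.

A cylindrical equal-area projection with standard parallel φ₀ has meridian scale h = cos φ / cos φ₀ and parallel scale k = cos φ₀ / cos φ (so areas are preserved, h·k = 1).
k = cos φ₀ / cos φ = 2.36  ⇒  cos φ = cos 19.7° / 2.36 = 0.3989.
φ = arccos(0.3989) ≈ 66.5°.

66.5°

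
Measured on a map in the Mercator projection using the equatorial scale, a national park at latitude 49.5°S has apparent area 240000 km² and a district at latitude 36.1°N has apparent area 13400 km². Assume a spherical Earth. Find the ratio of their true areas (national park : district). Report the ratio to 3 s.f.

On Mercator the areal scale is sec²φ, so true area = apparent × cos²φ.
True area of national park: 240000 × cos²(49.5°) = 240000 × 0.4218 = 101200 km².
True area of district: 13400 × cos²(36.1°) = 13400 × 0.6528 = 8748 km².
Ratio = 101200 / 8748 ≈ 11.6.

11.6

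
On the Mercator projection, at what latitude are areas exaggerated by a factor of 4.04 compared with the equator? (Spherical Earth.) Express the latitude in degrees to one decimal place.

60.2°

Mercator areal scale is sec²φ.
sec²φ = 4.04  ⇒  cos²φ = 0.2475  ⇒  cos φ = 0.4975.
φ = arccos(0.4975) ≈ 60.2°.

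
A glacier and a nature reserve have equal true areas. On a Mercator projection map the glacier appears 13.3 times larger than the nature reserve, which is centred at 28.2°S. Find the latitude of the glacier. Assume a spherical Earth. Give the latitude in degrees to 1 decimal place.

76.0°

On Mercator, (apparent₁)/(apparent₂) = sec²φ₁ / sec²φ₂ when true areas are equal.
cos²φ₂ / cos²φ₁ = 13.3  ⇒  cos φ₁ = cos 28.2° / √13.3 = 0.8813/3.647 = 0.2417.
φ₁ = arccos(0.2417) ≈ 76.0°.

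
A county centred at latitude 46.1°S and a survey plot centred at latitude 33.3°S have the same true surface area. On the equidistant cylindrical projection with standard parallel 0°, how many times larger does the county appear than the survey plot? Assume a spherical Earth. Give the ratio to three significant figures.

1.21

Plate carrée maps x = Rλ, y = Rφ. The meridian scale is h = 1 and the parallel scale is k = 1/cos φ = sec φ.
Areal scale at 46.1°: h·k = 1.000 × 1.442 = 1.442.
Areal scale at 33.3°: h·k = 1.000 × 1.196 = 1.196.
Ratio = 1.442/1.196 ≈ 1.21.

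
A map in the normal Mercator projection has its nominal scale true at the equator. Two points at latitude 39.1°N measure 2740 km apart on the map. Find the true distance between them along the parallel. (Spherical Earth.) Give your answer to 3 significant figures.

For Mercator, h = k = sec φ (a conformal cylindrical projection has a single point scale, 1/cos φ).
Along the parallel at 39.1°, map distances are exaggerated by k = sec 39.1° = 1.289.
True distance = 2740 / 1.289 = 2740 × cos 39.1° ≈ 2130 km.

2130 km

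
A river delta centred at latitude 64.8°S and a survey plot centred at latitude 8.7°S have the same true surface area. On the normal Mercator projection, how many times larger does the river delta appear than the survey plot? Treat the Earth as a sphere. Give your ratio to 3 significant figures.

Mercator areal scale is sec²φ.
At 64.8°: sec²(64.8°) = 1/0.4258² = 5.516.
At 8.7°: sec²(8.7°) = 1/0.9885² = 1.023.
Ratio = 5.516/1.023 = cos²(8.7°)/cos²(64.8°) ≈ 5.39.

5.39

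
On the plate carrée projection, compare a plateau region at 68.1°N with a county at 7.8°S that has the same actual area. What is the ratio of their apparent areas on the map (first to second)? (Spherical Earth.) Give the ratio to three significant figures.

In the plate carrée (x = Rλ, y = Rφ), meridians are true-scale (h = 1) and parallels are stretched by k = sec φ.
Areal scale at 68.1°: h·k = 1.000 × 2.681 = 2.681.
Areal scale at 7.8°: h·k = 1.000 × 1.009 = 1.009.
Ratio = 2.681/1.009 ≈ 2.66.

2.66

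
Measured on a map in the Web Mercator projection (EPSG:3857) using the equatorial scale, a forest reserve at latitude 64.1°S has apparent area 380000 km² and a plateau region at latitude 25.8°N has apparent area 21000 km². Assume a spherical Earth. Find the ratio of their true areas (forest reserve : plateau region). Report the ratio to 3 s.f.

Since Mercator area scale is 1/cos²φ, the true area equals the apparent area multiplied by cos²φ.
True area of forest reserve: 380000 × cos²(64.1°) = 380000 × 0.1908 = 72500 km².
True area of plateau region: 21000 × cos²(25.8°) = 21000 × 0.8106 = 17020 km².
Ratio = 72500 / 17020 ≈ 4.26.

4.26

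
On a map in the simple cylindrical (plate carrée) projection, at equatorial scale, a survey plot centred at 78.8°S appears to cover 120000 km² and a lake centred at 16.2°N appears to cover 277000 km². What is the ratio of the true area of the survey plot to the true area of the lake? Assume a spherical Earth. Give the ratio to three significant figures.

0.0876

On the plate carrée, areal scale = h·k = 1 × sec φ, so true area = apparent × cos φ.
True area of survey plot: 120000 × cos(78.8°) = 120000 × 0.1942 = 23310 km².
True area of lake: 277000 × cos(16.2°) = 277000 × 0.9603 = 266000 km².
Ratio = 23310 / 266000 ≈ 0.0876.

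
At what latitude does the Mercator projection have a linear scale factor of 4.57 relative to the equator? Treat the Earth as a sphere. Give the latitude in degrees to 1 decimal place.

77.4°

Mercator scale is k = sec φ = 1/cos φ.
1/cos φ = 4.57  ⇒  cos φ = 0.2188  ⇒  φ = arccos(0.2188) ≈ 77.4°.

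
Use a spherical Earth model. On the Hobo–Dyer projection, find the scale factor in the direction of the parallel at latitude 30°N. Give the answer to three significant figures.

0.916

The Hobo–Dyer projection is cylindrical equal-area with φ₀ = 37.5°. Cylindrical equal-area (φ₀ = 37.5°): h = cos φ / cos 37.5° along meridians, k = cos 37.5° / cos φ along parallels; h·k = 1.
k = cos 37.5° / cos 30° = 0.7934/0.8660 = 0.9161.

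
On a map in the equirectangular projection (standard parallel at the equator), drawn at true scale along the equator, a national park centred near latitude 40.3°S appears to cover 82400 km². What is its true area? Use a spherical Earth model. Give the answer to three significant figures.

In the plate carrée (x = Rλ, y = Rφ), meridians are true-scale (h = 1) and parallels are stretched by k = sec φ.
Areal scale = h·k = 1 × sec φ; at 40.3°, h = 1.000, k = 1.311, so h·k = 1.311.
True area = apparent / (areal scale) = 82400 / 1.311 ≈ 62800 km².

62800 km²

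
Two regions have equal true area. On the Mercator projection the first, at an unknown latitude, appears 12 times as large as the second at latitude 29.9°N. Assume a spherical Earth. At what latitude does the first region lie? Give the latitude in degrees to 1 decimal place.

For equal true areas on Mercator, apparent areas scale as sec²φ, so the ratio is cos²φ₂ / cos²φ₁.
cos²φ₂ / cos²φ₁ = 12  ⇒  cos φ₁ = cos 29.9° / √12 = 0.8669/3.464 = 0.2503.
φ₁ = arccos(0.2503) ≈ 75.5°.

75.5°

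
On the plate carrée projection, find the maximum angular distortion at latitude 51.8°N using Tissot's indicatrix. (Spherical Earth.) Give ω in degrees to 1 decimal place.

27.3°

For the equirectangular projection with φ₀ = 0 (plate carrée), h = 1 along meridians and k = sec φ along parallels.
At 51.8°: h = 1.000, k = 1.617; principal scales a = 1.617, b = 1.000.
sin(ω/2) = (a − b)/(a + b) = 0.6171/2.617 = 0.2358, so ω = 2 arcsin(0.2358) ≈ 27.3°.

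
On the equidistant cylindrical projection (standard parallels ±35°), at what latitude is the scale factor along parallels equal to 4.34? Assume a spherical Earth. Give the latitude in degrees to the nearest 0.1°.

79.1°

The equidistant cylindrical projection with φ₀ = 35° has h = 1 (meridians true) and k = cos φ₀ / cos φ along parallels.
k = cos φ₀ / cos φ = 4.34  ⇒  cos φ = cos 35° / 4.34 = 0.1887.
φ = arccos(0.1887) ≈ 79.1°.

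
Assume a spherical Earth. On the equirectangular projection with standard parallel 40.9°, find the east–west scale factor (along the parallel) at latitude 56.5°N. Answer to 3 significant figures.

1.37

The equidistant cylindrical projection with φ₀ = 40.9° has h = 1 (meridians true) and k = cos φ₀ / cos φ along parallels.
k = cos 40.9° / cos 56.5° = 0.7559/0.5519 = 1.369.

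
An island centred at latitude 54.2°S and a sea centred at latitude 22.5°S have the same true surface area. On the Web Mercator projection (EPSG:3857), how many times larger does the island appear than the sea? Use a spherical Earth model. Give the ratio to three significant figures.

2.49

Mercator areal scale is sec²φ.
At 54.2°: sec²(54.2°) = 1/0.5850² = 2.922.
At 22.5°: sec²(22.5°) = 1/0.9239² = 1.172.
Ratio = 2.922/1.172 = cos²(22.5°)/cos²(54.2°) ≈ 2.49.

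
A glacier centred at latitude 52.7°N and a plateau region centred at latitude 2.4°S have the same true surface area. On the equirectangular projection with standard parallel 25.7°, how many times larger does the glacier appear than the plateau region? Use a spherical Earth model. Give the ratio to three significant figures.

With standard parallel φ₀ = 25.7°, the equirectangular projection gives x = Rλ cos φ₀, y = Rφ, so h = 1 and k = cos 25.7° / cos φ.
Areal scale at 52.7°: h·k = 1.000 × 1.487 = 1.487.
Areal scale at 2.4°: h·k = 1.000 × 0.9019 = 0.9019.
Ratio = 1.487/0.9019 ≈ 1.65.

1.65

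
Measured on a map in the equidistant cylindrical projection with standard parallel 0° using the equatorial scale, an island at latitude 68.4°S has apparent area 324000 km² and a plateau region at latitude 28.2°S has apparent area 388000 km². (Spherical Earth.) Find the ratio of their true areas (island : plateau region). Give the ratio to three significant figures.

On the plate carrée, areal scale = h·k = 1 × sec φ, so true area = apparent × cos φ.
True area of island: 324000 × cos(68.4°) = 324000 × 0.3681 = 119300 km².
True area of plateau region: 388000 × cos(28.2°) = 388000 × 0.8813 = 341900 km².
Ratio = 119300 / 341900 ≈ 0.349.

0.349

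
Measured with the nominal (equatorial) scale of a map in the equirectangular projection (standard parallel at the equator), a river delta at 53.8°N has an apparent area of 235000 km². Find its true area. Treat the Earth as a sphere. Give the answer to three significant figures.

139000 km²

Plate carrée maps x = Rλ, y = Rφ. The meridian scale is h = 1 and the parallel scale is k = 1/cos φ = sec φ.
Areal scale = h·k = 1 × sec φ; at 53.8°, h = 1.000, k = 1.693, so h·k = 1.693.
True area = apparent / (areal scale) = 235000 / 1.693 ≈ 139000 km².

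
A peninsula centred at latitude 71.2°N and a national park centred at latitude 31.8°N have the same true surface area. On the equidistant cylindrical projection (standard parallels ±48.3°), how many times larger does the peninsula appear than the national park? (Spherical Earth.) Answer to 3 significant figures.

With standard parallel φ₀ = 48.3°, the equirectangular projection gives x = Rλ cos φ₀, y = Rφ, so h = 1 and k = cos 48.3° / cos φ.
Areal scale at 71.2°: h·k = 1.000 × 2.064 = 2.064.
Areal scale at 31.8°: h·k = 1.000 × 0.7827 = 0.7827.
Ratio = 2.064/0.7827 ≈ 2.64.

2.64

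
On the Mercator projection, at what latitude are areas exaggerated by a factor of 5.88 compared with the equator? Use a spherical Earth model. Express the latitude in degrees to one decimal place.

65.6°

Mercator areal scale is sec²φ.
sec²φ = 5.88  ⇒  cos²φ = 0.1701  ⇒  cos φ = 0.4124.
φ = arccos(0.4124) ≈ 65.6°.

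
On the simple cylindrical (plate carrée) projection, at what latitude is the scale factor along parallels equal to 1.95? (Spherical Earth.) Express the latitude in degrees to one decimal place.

59.1°

Plate carrée: h = 1, k = sec φ along parallels.
sec φ = 1.95  ⇒  cos φ = 0.5128  ⇒  φ ≈ 59.1°.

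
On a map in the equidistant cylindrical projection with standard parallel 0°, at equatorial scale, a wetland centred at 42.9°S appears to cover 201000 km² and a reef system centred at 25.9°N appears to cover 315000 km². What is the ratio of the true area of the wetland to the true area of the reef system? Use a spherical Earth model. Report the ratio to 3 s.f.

On the plate carrée, areal scale = h·k = 1 × sec φ, so true area = apparent × cos φ.
True area of wetland: 201000 × cos(42.9°) = 201000 × 0.7325 = 147200 km².
True area of reef system: 315000 × cos(25.9°) = 315000 × 0.8996 = 283400 km².
Ratio = 147200 / 283400 ≈ 0.520.

0.520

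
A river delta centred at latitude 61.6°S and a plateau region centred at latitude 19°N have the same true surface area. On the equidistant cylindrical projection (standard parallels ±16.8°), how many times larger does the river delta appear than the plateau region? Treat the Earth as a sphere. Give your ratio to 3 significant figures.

1.99

In the equirectangular projection with standard parallel φ₀ = 16.8° (x = Rλ cos φ₀, y = Rφ), meridians are true-scale (h = 1) and the parallel scale is k = cos φ₀ / cos φ.
Areal scale at 61.6°: h·k = 1.000 × 2.013 = 2.013.
Areal scale at 19°: h·k = 1.000 × 1.012 = 1.012.
Ratio = 2.013/1.012 ≈ 1.99.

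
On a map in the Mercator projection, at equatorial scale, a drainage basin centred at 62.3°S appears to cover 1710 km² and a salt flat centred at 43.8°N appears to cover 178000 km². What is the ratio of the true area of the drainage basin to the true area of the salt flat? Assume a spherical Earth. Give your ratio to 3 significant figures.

0.00398

On Mercator the areal scale is sec²φ, so true area = apparent × cos²φ.
True area of drainage basin: 1710 × cos²(62.3°) = 1710 × 0.2161 = 369.5 km².
True area of salt flat: 178000 × cos²(43.8°) = 178000 × 0.5209 = 92730 km².
Ratio = 369.5 / 92730 ≈ 0.00398.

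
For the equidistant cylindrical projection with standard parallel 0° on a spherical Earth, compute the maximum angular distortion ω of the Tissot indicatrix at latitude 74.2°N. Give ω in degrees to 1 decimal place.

For the equirectangular projection with φ₀ = 0 (plate carrée), h = 1 along meridians and k = sec φ along parallels.
At 74.2°: h = 1.000, k = 3.673; principal scales a = 3.673, b = 1.000.
sin(ω/2) = (a − b)/(a + b) = 2.673/4.673 = 0.5720, so ω = 2 arcsin(0.5720) ≈ 69.8°.

69.8°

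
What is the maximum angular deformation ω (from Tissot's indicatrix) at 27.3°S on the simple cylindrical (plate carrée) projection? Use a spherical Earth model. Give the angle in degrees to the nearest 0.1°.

Plate carrée maps x = Rλ, y = Rφ. The meridian scale is h = 1 and the parallel scale is k = 1/cos φ = sec φ.
At 27.3°: h = 1.000, k = 1.125; principal scales a = 1.125, b = 1.000.
sin(ω/2) = (a − b)/(a + b) = 0.1253/2.125 = 0.05898, so ω = 2 arcsin(0.05898) ≈ 6.8°.

6.8°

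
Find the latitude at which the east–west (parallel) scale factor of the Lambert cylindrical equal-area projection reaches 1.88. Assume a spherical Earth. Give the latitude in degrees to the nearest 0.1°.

The Lambert cylindrical equal-area projection is the cylindrical equal-area projection with its standard parallel at the equator (φ₀ = 0). A cylindrical equal-area projection with standard parallel φ₀ has meridian scale h = cos φ / cos φ₀ and parallel scale k = cos φ₀ / cos φ (so areas are preserved, h·k = 1).
k = cos φ₀ / cos φ = 1.88  ⇒  cos φ = cos 0° / 1.88 = 0.5319.
φ = arccos(0.5319) ≈ 57.9°.

57.9°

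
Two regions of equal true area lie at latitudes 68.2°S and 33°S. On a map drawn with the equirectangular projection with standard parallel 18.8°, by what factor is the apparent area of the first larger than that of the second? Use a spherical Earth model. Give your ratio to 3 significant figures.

With standard parallel φ₀ = 18.8°, the equirectangular projection gives x = Rλ cos φ₀, y = Rφ, so h = 1 and k = cos 18.8° / cos φ.
Areal scale at 68.2°: h·k = 1.000 × 2.549 = 2.549.
Areal scale at 33°: h·k = 1.000 × 1.129 = 1.129.
Ratio = 2.549/1.129 ≈ 2.26.

2.26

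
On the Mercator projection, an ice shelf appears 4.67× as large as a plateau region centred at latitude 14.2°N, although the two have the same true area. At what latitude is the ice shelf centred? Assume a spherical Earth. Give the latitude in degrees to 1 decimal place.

63.3°

For equal true areas on Mercator, apparent areas scale as sec²φ, so the ratio is cos²φ₂ / cos²φ₁.
cos²φ₂ / cos²φ₁ = 4.67  ⇒  cos φ₁ = cos 14.2° / √4.67 = 0.9694/2.161 = 0.4486.
φ₁ = arccos(0.4486) ≈ 63.3°.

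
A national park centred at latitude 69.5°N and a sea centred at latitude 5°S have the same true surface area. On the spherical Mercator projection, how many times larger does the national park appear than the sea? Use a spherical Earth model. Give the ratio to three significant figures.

Mercator areal scale is sec²φ.
At 69.5°: sec²(69.5°) = 1/0.3502² = 8.154.
At 5°: sec²(5°) = 1/0.9962² = 1.008.
Ratio = 8.154/1.008 = cos²(5°)/cos²(69.5°) ≈ 8.09.

8.09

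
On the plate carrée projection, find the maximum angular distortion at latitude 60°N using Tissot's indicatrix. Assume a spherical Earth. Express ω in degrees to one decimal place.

38.9°

Plate carrée maps x = Rλ, y = Rφ. The meridian scale is h = 1 and the parallel scale is k = 1/cos φ = sec φ.
At 60°: h = 1.000, k = 2.000; principal scales a = 2.000, b = 1.000.
sin(ω/2) = (a − b)/(a + b) = 1.0000/3.000 = 0.3333, so ω = 2 arcsin(0.3333) ≈ 38.9°.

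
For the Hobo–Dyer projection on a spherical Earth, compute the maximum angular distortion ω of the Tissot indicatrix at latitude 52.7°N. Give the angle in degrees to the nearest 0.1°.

30.5°

Hobo–Dyer is a cylindrical equal-area projection with standard parallels at ±37.5°. A cylindrical equal-area projection with standard parallel φ₀ has meridian scale h = cos φ / cos φ₀ and parallel scale k = cos φ₀ / cos φ (so areas are preserved, h·k = 1).
At 52.7°: h = 0.7638, k = 1.309; principal scales a = 1.309, b = 0.7638.
sin(ω/2) = (a − b)/(a + b) = 0.5454/2.073 = 0.2631, so ω = 2 arcsin(0.2631) ≈ 30.5°.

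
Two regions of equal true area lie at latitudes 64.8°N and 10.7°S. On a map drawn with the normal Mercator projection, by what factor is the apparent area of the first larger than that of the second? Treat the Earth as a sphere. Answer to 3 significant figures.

5.33

Mercator areal scale is sec²φ.
At 64.8°: sec²(64.8°) = 1/0.4258² = 5.516.
At 10.7°: sec²(10.7°) = 1/0.9826² = 1.036.
Ratio = 5.516/1.036 = cos²(10.7°)/cos²(64.8°) ≈ 5.33.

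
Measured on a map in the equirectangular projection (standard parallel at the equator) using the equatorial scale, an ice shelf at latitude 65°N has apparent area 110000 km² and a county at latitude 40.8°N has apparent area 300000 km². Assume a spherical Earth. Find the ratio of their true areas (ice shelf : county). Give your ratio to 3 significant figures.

0.205

On the plate carrée, areal scale = h·k = 1 × sec φ, so true area = apparent × cos φ.
True area of ice shelf: 110000 × cos(65°) = 110000 × 0.4226 = 46490 km².
True area of county: 300000 × cos(40.8°) = 300000 × 0.7570 = 227100 km².
Ratio = 46490 / 227100 ≈ 0.205.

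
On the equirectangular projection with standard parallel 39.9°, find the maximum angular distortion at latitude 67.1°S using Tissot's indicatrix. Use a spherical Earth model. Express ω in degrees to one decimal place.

38.2°

In the equirectangular projection with standard parallel φ₀ = 39.9° (x = Rλ cos φ₀, y = Rφ), meridians are true-scale (h = 1) and the parallel scale is k = cos φ₀ / cos φ.
At 67.1°: h = 1.000, k = 1.972; principal scales a = 1.972, b = 1.000.
sin(ω/2) = (a − b)/(a + b) = 0.9715/2.972 = 0.3269, so ω = 2 arcsin(0.3269) ≈ 38.2°.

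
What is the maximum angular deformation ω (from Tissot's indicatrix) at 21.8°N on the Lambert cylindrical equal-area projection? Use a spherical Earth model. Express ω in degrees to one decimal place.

The Lambert cylindrical equal-area projection is the cylindrical equal-area projection with its standard parallel at the equator (φ₀ = 0). Cylindrical equal-area (φ₀ = 0°): h = cos φ / cos 0° along meridians, k = cos 0° / cos φ along parallels; h·k = 1.
At 21.8°: h = 0.9285, k = 1.077; principal scales a = 1.077, b = 0.9285.
sin(ω/2) = (a − b)/(a + b) = 0.1485/2.006 = 0.07406, so ω = 2 arcsin(0.07406) ≈ 8.5°.

8.5°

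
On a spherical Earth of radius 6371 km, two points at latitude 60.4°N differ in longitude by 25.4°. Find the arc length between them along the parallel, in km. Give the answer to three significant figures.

1400 km

Arc length along a parallel = R cos φ · Δλ (with Δλ in radians).
= 6371 × cos 60.4° × (25.4° × π/180) = 6371 × 0.4939 × 0.4433 ≈ 1400 km.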